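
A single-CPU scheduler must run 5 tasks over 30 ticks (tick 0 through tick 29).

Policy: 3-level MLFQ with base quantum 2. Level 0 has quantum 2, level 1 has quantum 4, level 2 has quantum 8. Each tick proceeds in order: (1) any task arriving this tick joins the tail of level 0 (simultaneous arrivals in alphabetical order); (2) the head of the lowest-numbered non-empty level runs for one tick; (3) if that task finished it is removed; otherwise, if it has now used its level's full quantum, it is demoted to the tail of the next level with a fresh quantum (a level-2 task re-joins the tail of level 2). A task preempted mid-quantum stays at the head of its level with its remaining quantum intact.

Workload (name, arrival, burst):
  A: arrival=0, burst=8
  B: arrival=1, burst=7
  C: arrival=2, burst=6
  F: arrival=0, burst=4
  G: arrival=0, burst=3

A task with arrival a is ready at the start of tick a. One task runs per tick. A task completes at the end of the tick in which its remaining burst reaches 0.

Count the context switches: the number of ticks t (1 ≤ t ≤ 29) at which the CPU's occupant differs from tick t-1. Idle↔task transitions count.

t=0: L0/L1/L2 = AFG/-/- → run A
t=1: L0/L1/L2 = AFGB/-/- → run A
t=2: L0/L1/L2 = FGBC/A/- → run F
t=3: L0/L1/L2 = FGBC/A/- → run F
t=4: L0/L1/L2 = GBC/AF/- → run G
t=5: L0/L1/L2 = GBC/AF/- → run G
t=6: L0/L1/L2 = BC/AFG/- → run B
t=7: L0/L1/L2 = BC/AFG/- → run B
t=8: L0/L1/L2 = C/AFGB/- → run C
t=9: L0/L1/L2 = C/AFGB/- → run C
t=10: L0/L1/L2 = -/AFGBC/- → run A
t=11: L0/L1/L2 = -/AFGBC/- → run A
t=12: L0/L1/L2 = -/AFGBC/- → run A
t=13: L0/L1/L2 = -/AFGBC/- → run A
t=14: L0/L1/L2 = -/FGBC/A → run F
t=15: L0/L1/L2 = -/FGBC/A → run F
t=16: L0/L1/L2 = -/GBC/A → run G
t=17: L0/L1/L2 = -/BC/A → run B
t=18: L0/L1/L2 = -/BC/A → run B
t=19: L0/L1/L2 = -/BC/A → run B
t=20: L0/L1/L2 = -/BC/A → run B
t=21: L0/L1/L2 = -/C/AB → run C
t=22: L0/L1/L2 = -/C/AB → run C
t=23: L0/L1/L2 = -/C/AB → run C
t=24: L0/L1/L2 = -/C/AB → run C
t=25: L0/L1/L2 = -/-/AB → run A
t=26: L0/L1/L2 = -/-/AB → run A
t=27: L0/L1/L2 = -/-/B → run B
t=28: (idle)
t=29: (idle)

context switches = 12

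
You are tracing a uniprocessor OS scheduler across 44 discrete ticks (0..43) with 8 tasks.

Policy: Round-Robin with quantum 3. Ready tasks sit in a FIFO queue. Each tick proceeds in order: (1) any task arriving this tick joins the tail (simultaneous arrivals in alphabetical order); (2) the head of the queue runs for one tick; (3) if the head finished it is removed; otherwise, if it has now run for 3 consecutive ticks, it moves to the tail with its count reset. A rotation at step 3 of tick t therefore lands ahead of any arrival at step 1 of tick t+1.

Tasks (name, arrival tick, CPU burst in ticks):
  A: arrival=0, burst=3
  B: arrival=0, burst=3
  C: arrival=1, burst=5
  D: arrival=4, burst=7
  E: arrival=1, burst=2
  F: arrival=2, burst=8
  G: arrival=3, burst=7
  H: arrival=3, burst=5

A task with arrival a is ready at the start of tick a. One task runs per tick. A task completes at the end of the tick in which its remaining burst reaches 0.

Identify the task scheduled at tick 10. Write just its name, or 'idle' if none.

running at tick 10 = E

t=0: queue=[A,B] q_used=0 → run A
t=1: queue=[A,B,C,E] q_used=1 → run A
t=2: queue=[A,B,C,E,F] q_used=2 → run A
t=3: queue=[B,C,E,F,G,H] q_used=0 → run B
t=4: queue=[B,C,E,F,G,H,D] q_used=1 → run B
t=5: queue=[B,C,E,F,G,H,D] q_used=2 → run B
t=6: queue=[C,E,F,G,H,D] q_used=0 → run C
t=7: queue=[C,E,F,G,H,D] q_used=1 → run C
t=8: queue=[C,E,F,G,H,D] q_used=2 → run C
t=9: queue=[E,F,G,H,D,C] q_used=0 → run E
t=10: queue=[E,F,G,H,D,C] q_used=1 → run E
t=11: queue=[F,G,H,D,C] q_used=0 → run F
t=12: queue=[F,G,H,D,C] q_used=1 → run F
t=13: queue=[F,G,H,D,C] q_used=2 → run F
t=14: queue=[G,H,D,C,F] q_used=0 → run G
t=15: queue=[G,H,D,C,F] q_used=1 → run G
t=16: queue=[G,H,D,C,F] q_used=2 → run G
t=17: queue=[H,D,C,F,G] q_used=0 → run H
t=18: queue=[H,D,C,F,G] q_used=1 → run H
t=19: queue=[H,D,C,F,G] q_used=2 → run H
t=20: queue=[D,C,F,G,H] q_used=0 → run D
t=21: queue=[D,C,F,G,H] q_used=1 → run D
t=22: queue=[D,C,F,G,H] q_used=2 → run D
t=23: queue=[C,F,G,H,D] q_used=0 → run C
t=24: queue=[C,F,G,H,D] q_used=1 → run C
t=25: queue=[F,G,H,D] q_used=0 → run F
t=26: queue=[F,G,H,D] q_used=1 → run F
t=27: queue=[F,G,H,D] q_used=2 → run F
t=28: queue=[G,H,D,F] q_used=0 → run G
t=29: queue=[G,H,D,F] q_used=1 → run G
t=30: queue=[G,H,D,F] q_used=2 → run G
t=31: queue=[H,D,F,G] q_used=0 → run H
t=32: queue=[H,D,F,G] q_used=1 → run H
t=33: queue=[D,F,G] q_used=0 → run D
t=34: queue=[D,F,G] q_used=1 → run D
t=35: queue=[D,F,G] q_used=2 → run D
t=36: queue=[F,G,D] q_used=0 → run F
t=37: queue=[F,G,D] q_used=1 → run F
t=38: queue=[G,D] q_used=0 → run G
t=39: queue=[D] q_used=0 → run D
t=40: (idle)
t=41: (idle)
t=42: (idle)
t=43: (idle)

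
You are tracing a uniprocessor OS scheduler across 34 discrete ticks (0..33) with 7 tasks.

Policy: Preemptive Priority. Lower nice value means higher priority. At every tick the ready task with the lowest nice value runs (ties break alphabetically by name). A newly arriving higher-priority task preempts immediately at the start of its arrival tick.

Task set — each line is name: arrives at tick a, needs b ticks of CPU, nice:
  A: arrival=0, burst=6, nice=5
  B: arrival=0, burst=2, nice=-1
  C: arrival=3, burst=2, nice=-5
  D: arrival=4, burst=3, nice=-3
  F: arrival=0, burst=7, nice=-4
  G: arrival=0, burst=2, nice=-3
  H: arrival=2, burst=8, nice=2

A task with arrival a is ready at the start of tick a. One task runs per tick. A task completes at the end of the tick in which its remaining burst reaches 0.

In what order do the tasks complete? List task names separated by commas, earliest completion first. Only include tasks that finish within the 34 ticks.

t=0: ready={A,B,F,G} → run F
t=1: ready={A,B,F,G} → run F
t=2: ready={A,B,F,G,H} → run F
t=3: ready={A,B,C,F,G,H} → run C
t=4: ready={A,B,C,D,F,G,H} → run C
t=5: ready={A,B,D,F,G,H} → run F
t=6: ready={A,B,D,F,G,H} → run F
t=7: ready={A,B,D,F,G,H} → run F
t=8: ready={A,B,D,F,G,H} → run F
t=9: ready={A,B,D,G,H} → run D
t=10: ready={A,B,D,G,H} → run D
t=11: ready={A,B,D,G,H} → run D
t=12: ready={A,B,G,H} → run G
t=13: ready={A,B,G,H} → run G
t=14: ready={A,B,H} → run B
t=15: ready={A,B,H} → run B
t=16: ready={A,H} → run H
t=17: ready={A,H} → run H
t=18: ready={A,H} → run H
t=19: ready={A,H} → run H
t=20: ready={A,H} → run H
t=21: ready={A,H} → run H
t=22: ready={A,H} → run H
t=23: ready={A,H} → run H
t=24: ready={A} → run A
t=25: ready={A} → run A
t=26: ready={A} → run A
t=27: ready={A} → run A
t=28: ready={A} → run A
t=29: ready={A} → run A
t=30: (idle)
t=31: (idle)
t=32: (idle)
t=33: (idle)

completion order = C, F, D, G, B, H, A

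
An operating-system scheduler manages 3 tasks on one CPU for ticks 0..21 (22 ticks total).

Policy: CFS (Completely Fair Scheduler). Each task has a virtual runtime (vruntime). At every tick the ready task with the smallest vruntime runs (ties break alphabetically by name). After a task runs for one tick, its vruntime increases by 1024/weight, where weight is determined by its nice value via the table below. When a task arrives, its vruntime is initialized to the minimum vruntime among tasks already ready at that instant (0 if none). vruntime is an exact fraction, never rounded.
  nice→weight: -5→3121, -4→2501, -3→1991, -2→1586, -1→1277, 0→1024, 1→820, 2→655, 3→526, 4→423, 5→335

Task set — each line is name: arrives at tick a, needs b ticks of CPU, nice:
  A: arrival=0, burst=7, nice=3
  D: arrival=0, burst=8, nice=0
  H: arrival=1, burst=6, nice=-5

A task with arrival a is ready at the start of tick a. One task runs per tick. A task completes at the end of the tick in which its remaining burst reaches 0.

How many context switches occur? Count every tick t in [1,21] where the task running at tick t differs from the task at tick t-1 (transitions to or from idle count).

context switches = 12

t=0: vr[A=0 D=0] → run A
t=1: vr[A=512/263 D=0 H=0] → run D
t=2: vr[A=512/263 D=1 H=0] → run H
t=3: vr[A=512/263 D=1 H=1024/3121] → run H
t=4: vr[A=512/263 D=1 H=2048/3121] → run H
t=5: vr[A=512/263 D=1 H=3072/3121] → run H
t=6: vr[A=512/263 D=1 H=4096/3121] → run D
t=7: vr[A=512/263 D=2 H=4096/3121] → run H
t=8: vr[A=512/263 D=2 H=5120/3121] → run H
t=9: vr[A=512/263 D=2] → run A
t=10: vr[A=1024/263 D=2] → run D
t=11: vr[A=1024/263 D=3] → run D
t=12: vr[A=1024/263 D=4] → run A
t=13: vr[A=1536/263 D=4] → run D
t=14: vr[A=1536/263 D=5] → run D
t=15: vr[A=1536/263 D=6] → run A
t=16: vr[A=2048/263 D=6] → run D
t=17: vr[A=2048/263 D=7] → run D
t=18: vr[A=2048/263] → run A
t=19: vr[A=2560/263] → run A
t=20: vr[A=3072/263] → run A
t=21: (idle)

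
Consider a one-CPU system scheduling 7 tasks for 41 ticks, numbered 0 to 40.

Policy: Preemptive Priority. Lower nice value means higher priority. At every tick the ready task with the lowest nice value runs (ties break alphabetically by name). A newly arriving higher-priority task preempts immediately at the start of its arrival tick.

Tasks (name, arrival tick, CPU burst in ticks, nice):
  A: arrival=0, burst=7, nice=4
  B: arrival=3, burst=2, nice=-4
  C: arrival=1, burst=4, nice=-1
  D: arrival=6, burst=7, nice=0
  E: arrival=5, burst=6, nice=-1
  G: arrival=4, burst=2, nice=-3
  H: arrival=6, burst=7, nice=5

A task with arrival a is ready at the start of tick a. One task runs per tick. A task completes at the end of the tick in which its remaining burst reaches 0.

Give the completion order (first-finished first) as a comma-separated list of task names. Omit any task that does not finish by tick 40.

t=0: ready={A} → run A
t=1: ready={A,C} → run C
t=2: ready={A,C} → run C
t=3: ready={A,B,C} → run B
t=4: ready={A,B,C,G} → run B
t=5: ready={A,C,E,G} → run G
t=6: ready={A,C,D,E,G,H} → run G
t=7: ready={A,C,D,E,H} → run C
t=8: ready={A,C,D,E,H} → run C
t=9: ready={A,D,E,H} → run E
t=10: ready={A,D,E,H} → run E
t=11: ready={A,D,E,H} → run E
t=12: ready={A,D,E,H} → run E
t=13: ready={A,D,E,H} → run E
t=14: ready={A,D,E,H} → run E
t=15: ready={A,D,H} → run D
t=16: ready={A,D,H} → run D
t=17: ready={A,D,H} → run D
t=18: ready={A,D,H} → run D
t=19: ready={A,D,H} → run D
t=20: ready={A,D,H} → run D
t=21: ready={A,D,H} → run D
t=22: ready={A,H} → run A
t=23: ready={A,H} → run A
t=24: ready={A,H} → run A
t=25: ready={A,H} → run A
t=26: ready={A,H} → run A
t=27: ready={A,H} → run A
t=28: ready={H} → run H
t=29: ready={H} → run H
t=30: ready={H} → run H
t=31: ready={H} → run H
t=32: ready={H} → run H
t=33: ready={H} → run H
t=34: ready={H} → run H
t=35: (idle)
t=36: (idle)
t=37: (idle)
t=38: (idle)
t=39: (idle)
t=40: (idle)

completion order = B, G, C, E, D, A, H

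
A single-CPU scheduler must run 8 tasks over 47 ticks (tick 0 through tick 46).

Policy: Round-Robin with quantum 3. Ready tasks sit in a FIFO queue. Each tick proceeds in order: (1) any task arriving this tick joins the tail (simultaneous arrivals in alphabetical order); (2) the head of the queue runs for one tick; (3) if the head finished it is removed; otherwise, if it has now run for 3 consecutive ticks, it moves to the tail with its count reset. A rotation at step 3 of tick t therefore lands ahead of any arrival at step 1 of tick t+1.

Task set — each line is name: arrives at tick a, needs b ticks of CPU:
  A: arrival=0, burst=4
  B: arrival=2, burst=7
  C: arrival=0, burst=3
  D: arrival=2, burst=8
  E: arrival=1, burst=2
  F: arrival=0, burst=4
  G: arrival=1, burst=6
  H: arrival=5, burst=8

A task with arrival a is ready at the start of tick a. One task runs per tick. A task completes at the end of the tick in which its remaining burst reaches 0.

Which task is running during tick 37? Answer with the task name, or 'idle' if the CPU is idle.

t=0: queue=[A,C,F] q_used=0 → run A
t=1: queue=[A,C,F,E,G] q_used=1 → run A
t=2: queue=[A,C,F,E,G,B,D] q_used=2 → run A
t=3: queue=[C,F,E,G,B,D,A] q_used=0 → run C
t=4: queue=[C,F,E,G,B,D,A] q_used=1 → run C
t=5: queue=[C,F,E,G,B,D,A,H] q_used=2 → run C
t=6: queue=[F,E,G,B,D,A,H] q_used=0 → run F
t=7: queue=[F,E,G,B,D,A,H] q_used=1 → run F
t=8: queue=[F,E,G,B,D,A,H] q_used=2 → run F
t=9: queue=[E,G,B,D,A,H,F] q_used=0 → run E
t=10: queue=[E,G,B,D,A,H,F] q_used=1 → run E
t=11: queue=[G,B,D,A,H,F] q_used=0 → run G
t=12: queue=[G,B,D,A,H,F] q_used=1 → run G
t=13: queue=[G,B,D,A,H,F] q_used=2 → run G
t=14: queue=[B,D,A,H,F,G] q_used=0 → run B
t=15: queue=[B,D,A,H,F,G] q_used=1 → run B
t=16: queue=[B,D,A,H,F,G] q_used=2 → run B
t=17: queue=[D,A,H,F,G,B] q_used=0 → run D
t=18: queue=[D,A,H,F,G,B] q_used=1 → run D
t=19: queue=[D,A,H,F,G,B] q_used=2 → run D
t=20: queue=[A,H,F,G,B,D] q_used=0 → run A
t=21: queue=[H,F,G,B,D] q_used=0 → run H
t=22: queue=[H,F,G,B,D] q_used=1 → run H
t=23: queue=[H,F,G,B,D] q_used=2 → run H
t=24: queue=[F,G,B,D,H] q_used=0 → run F
t=25: queue=[G,B,D,H] q_used=0 → run G
t=26: queue=[G,B,D,H] q_used=1 → run G
t=27: queue=[G,B,D,H] q_used=2 → run G
t=28: queue=[B,D,H] q_used=0 → run B
t=29: queue=[B,D,H] q_used=1 → run B
t=30: queue=[B,D,H] q_used=2 → run B
t=31: queue=[D,H,B] q_used=0 → run D
t=32: queue=[D,H,B] q_used=1 → run D
t=33: queue=[D,H,B] q_used=2 → run D
t=34: queue=[H,B,D] q_used=0 → run H
t=35: queue=[H,B,D] q_used=1 → run H
t=36: queue=[H,B,D] q_used=2 → run H
t=37: queue=[B,D,H] q_used=0 → run B
t=38: queue=[D,H] q_used=0 → run D
t=39: queue=[D,H] q_used=1 → run D
t=40: queue=[H] q_used=0 → run H
t=41: queue=[H] q_used=1 → run H
t=42: (idle)
t=43: (idle)
t=44: (idle)
t=45: (idle)
t=46: (idle)

running at tick 37 = B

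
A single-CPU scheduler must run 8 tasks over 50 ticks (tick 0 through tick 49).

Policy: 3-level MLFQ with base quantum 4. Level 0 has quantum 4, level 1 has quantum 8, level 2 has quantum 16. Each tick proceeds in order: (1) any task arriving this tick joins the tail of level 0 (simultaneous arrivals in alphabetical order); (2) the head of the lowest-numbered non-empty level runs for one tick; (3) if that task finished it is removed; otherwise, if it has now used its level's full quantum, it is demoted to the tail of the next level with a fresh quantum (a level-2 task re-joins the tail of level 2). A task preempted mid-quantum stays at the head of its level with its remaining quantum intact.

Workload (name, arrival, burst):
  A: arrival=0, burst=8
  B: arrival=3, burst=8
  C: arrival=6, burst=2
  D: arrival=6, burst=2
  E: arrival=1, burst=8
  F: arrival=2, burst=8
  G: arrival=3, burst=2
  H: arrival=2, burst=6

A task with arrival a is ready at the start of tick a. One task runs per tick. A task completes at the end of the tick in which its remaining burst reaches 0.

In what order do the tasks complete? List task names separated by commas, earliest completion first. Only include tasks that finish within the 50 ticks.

completion order = G, C, D, A, E, F, H, B

t=0: L0/L1/L2 = A/-/- → run A
t=1: L0/L1/L2 = AE/-/- → run A
t=2: L0/L1/L2 = AEFH/-/- → run A
t=3: L0/L1/L2 = AEFHBG/-/- → run A
t=4: L0/L1/L2 = EFHBG/A/- → run E
t=5: L0/L1/L2 = EFHBG/A/- → run E
t=6: L0/L1/L2 = EFHBGCD/A/- → run E
t=7: L0/L1/L2 = EFHBGCD/A/- → run E
t=8: L0/L1/L2 = FHBGCD/AE/- → run F
t=9: L0/L1/L2 = FHBGCD/AE/- → run F
t=10: L0/L1/L2 = FHBGCD/AE/- → run F
t=11: L0/L1/L2 = FHBGCD/AE/- → run F
t=12: L0/L1/L2 = HBGCD/AEF/- → run H
t=13: L0/L1/L2 = HBGCD/AEF/- → run H
t=14: L0/L1/L2 = HBGCD/AEF/- → run H
t=15: L0/L1/L2 = HBGCD/AEF/- → run H
t=16: L0/L1/L2 = BGCD/AEFH/- → run B
t=17: L0/L1/L2 = BGCD/AEFH/- → run B
t=18: L0/L1/L2 = BGCD/AEFH/- → run B
t=19: L0/L1/L2 = BGCD/AEFH/- → run B
t=20: L0/L1/L2 = GCD/AEFHB/- → run G
t=21: L0/L1/L2 = GCD/AEFHB/- → run G
t=22: L0/L1/L2 = CD/AEFHB/- → run C
t=23: L0/L1/L2 = CD/AEFHB/- → run C
t=24: L0/L1/L2 = D/AEFHB/- → run D
t=25: L0/L1/L2 = D/AEFHB/- → run D
t=26: L0/L1/L2 = -/AEFHB/- → run A
t=27: L0/L1/L2 = -/AEFHB/- → run A
t=28: L0/L1/L2 = -/AEFHB/- → run A
t=29: L0/L1/L2 = -/AEFHB/- → run A
t=30: L0/L1/L2 = -/EFHB/- → run E
t=31: L0/L1/L2 = -/EFHB/- → run E
t=32: L0/L1/L2 = -/EFHB/- → run E
t=33: L0/L1/L2 = -/EFHB/- → run E
t=34: L0/L1/L2 = -/FHB/- → run F
t=35: L0/L1/L2 = -/FHB/- → run F
t=36: L0/L1/L2 = -/FHB/- → run F
t=37: L0/L1/L2 = -/FHB/- → run F
t=38: L0/L1/L2 = -/HB/- → run H
t=39: L0/L1/L2 = -/HB/- → run H
t=40: L0/L1/L2 = -/B/- → run B
t=41: L0/L1/L2 = -/B/- → run B
t=42: L0/L1/L2 = -/B/- → run B
t=43: L0/L1/L2 = -/B/- → run B
t=44: (idle)
t=45: (idle)
t=46: (idle)
t=47: (idle)
t=48: (idle)
t=49: (idle)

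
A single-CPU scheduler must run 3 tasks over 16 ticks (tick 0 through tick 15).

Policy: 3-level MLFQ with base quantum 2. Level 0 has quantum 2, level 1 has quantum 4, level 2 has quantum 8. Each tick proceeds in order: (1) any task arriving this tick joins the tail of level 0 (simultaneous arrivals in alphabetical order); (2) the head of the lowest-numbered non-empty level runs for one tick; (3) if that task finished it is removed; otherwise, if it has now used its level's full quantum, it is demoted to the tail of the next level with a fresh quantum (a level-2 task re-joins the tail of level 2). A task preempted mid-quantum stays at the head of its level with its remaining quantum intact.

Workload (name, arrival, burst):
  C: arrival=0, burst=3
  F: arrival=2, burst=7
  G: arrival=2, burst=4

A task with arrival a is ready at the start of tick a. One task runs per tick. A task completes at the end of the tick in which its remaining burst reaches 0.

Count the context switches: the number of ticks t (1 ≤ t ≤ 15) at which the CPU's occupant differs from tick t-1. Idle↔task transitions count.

context switches = 7

t=0: L0/L1/L2 = C/-/- → run C
t=1: L0/L1/L2 = C/-/- → run C
t=2: L0/L1/L2 = FG/C/- → run F
t=3: L0/L1/L2 = FG/C/- → run F
t=4: L0/L1/L2 = G/CF/- → run G
t=5: L0/L1/L2 = G/CF/- → run G
t=6: L0/L1/L2 = -/CFG/- → run C
t=7: L0/L1/L2 = -/FG/- → run F
t=8: L0/L1/L2 = -/FG/- → run F
t=9: L0/L1/L2 = -/FG/- → run F
t=10: L0/L1/L2 = -/FG/- → run F
t=11: L0/L1/L2 = -/G/F → run G
t=12: L0/L1/L2 = -/G/F → run G
t=13: L0/L1/L2 = -/-/F → run F
t=14: (idle)
t=15: (idle)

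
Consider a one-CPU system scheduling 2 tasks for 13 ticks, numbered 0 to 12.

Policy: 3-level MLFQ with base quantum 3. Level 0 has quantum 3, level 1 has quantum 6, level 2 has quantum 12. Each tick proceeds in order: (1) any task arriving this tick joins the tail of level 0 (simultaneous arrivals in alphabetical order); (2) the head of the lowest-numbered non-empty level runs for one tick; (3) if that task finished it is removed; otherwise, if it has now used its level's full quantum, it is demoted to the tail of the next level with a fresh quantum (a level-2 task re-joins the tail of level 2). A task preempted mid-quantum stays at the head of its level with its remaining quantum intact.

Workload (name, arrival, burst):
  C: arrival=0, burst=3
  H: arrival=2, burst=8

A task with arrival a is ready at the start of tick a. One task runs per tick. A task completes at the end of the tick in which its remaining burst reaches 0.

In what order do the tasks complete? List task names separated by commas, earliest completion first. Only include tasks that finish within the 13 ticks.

t=0: L0/L1/L2 = C/-/- → run C
t=1: L0/L1/L2 = C/-/- → run C
t=2: L0/L1/L2 = CH/-/- → run C
t=3: L0/L1/L2 = H/-/- → run H
t=4: L0/L1/L2 = H/-/- → run H
t=5: L0/L1/L2 = H/-/- → run H
t=6: L0/L1/L2 = -/H/- → run H
t=7: L0/L1/L2 = -/H/- → run H
t=8: L0/L1/L2 = -/H/- → run H
t=9: L0/L1/L2 = -/H/- → run H
t=10: L0/L1/L2 = -/H/- → run H
t=11: (idle)
t=12: (idle)

completion order = C, H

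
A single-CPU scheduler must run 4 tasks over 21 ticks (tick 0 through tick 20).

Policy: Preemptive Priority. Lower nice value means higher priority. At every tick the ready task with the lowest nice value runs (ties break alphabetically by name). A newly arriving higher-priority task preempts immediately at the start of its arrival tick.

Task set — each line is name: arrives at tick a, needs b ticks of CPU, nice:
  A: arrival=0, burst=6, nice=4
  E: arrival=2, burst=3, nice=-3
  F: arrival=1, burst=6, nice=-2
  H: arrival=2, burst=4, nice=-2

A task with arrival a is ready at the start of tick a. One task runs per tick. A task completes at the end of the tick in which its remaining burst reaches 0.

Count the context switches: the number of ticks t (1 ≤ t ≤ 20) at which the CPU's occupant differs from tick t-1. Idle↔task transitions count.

context switches = 6

t=0: ready={A} → run A
t=1: ready={A,F} → run F
t=2: ready={A,E,F,H} → run E
t=3: ready={A,E,F,H} → run E
t=4: ready={A,E,F,H} → run E
t=5: ready={A,F,H} → run F
t=6: ready={A,F,H} → run F
t=7: ready={A,F,H} → run F
t=8: ready={A,F,H} → run F
t=9: ready={A,F,H} → run F
t=10: ready={A,H} → run H
t=11: ready={A,H} → run H
t=12: ready={A,H} → run H
t=13: ready={A,H} → run H
t=14: ready={A} → run A
t=15: ready={A} → run A
t=16: ready={A} → run A
t=17: ready={A} → run A
t=18: ready={A} → run A
t=19: (idle)
t=20: (idle)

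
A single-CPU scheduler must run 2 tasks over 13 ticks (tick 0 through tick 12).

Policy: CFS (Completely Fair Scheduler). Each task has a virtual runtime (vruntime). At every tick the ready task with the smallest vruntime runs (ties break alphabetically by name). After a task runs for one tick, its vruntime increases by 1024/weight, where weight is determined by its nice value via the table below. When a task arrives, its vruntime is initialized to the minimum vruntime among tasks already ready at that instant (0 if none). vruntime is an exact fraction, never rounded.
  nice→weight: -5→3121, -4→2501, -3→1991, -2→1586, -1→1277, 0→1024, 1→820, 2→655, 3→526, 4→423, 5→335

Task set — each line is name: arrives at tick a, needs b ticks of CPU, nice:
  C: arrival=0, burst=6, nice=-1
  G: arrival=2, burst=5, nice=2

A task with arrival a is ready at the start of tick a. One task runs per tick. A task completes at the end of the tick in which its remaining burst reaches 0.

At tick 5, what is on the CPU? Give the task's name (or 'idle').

running at tick 5 = G

t=0: vr[C=0] → run C
t=1: vr[C=1024/1277] → run C
t=2: vr[C=2048/1277 G=2048/1277] → run C
t=3: vr[C=3072/1277 G=2048/1277] → run G
t=4: vr[C=3072/1277 G=2649088/836435] → run C
t=5: vr[C=4096/1277 G=2649088/836435] → run G
t=6: vr[C=4096/1277 G=3956736/836435] → run C
t=7: vr[C=5120/1277 G=3956736/836435] → run C
t=8: vr[G=3956736/836435] → run G
t=9: vr[G=5264384/836435] → run G
t=10: vr[G=6572032/836435] → run G
t=11: (idle)
t=12: (idle)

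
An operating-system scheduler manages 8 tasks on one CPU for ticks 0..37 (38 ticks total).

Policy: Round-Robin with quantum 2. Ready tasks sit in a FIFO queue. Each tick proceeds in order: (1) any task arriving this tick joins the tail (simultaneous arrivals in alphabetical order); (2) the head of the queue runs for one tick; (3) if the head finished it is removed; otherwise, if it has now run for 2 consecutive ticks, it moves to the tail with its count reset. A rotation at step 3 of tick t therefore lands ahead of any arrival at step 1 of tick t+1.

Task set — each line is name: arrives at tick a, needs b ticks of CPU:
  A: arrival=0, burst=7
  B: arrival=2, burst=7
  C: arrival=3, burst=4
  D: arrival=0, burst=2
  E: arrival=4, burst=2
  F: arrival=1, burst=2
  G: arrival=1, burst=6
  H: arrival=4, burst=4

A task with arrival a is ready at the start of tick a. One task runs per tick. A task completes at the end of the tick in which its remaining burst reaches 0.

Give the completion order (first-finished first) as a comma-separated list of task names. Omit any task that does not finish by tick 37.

t=0: queue=[A,D] q_used=0 → run A
t=1: queue=[A,D,F,G] q_used=1 → run A
t=2: queue=[D,F,G,A,B] q_used=0 → run D
t=3: queue=[D,F,G,A,B,C] q_used=1 → run D
t=4: queue=[F,G,A,B,C,E,H] q_used=0 → run F
t=5: queue=[F,G,A,B,C,E,H] q_used=1 → run F
t=6: queue=[G,A,B,C,E,H] q_used=0 → run G
t=7: queue=[G,A,B,C,E,H] q_used=1 → run G
t=8: queue=[A,B,C,E,H,G] q_used=0 → run A
t=9: queue=[A,B,C,E,H,G] q_used=1 → run A
t=10: queue=[B,C,E,H,G,A] q_used=0 → run B
t=11: queue=[B,C,E,H,G,A] q_used=1 → run B
t=12: queue=[C,E,H,G,A,B] q_used=0 → run C
t=13: queue=[C,E,H,G,A,B] q_used=1 → run C
t=14: queue=[E,H,G,A,B,C] q_used=0 → run E
t=15: queue=[E,H,G,A,B,C] q_used=1 → run E
t=16: queue=[H,G,A,B,C] q_used=0 → run H
t=17: queue=[H,G,A,B,C] q_used=1 → run H
t=18: queue=[G,A,B,C,H] q_used=0 → run G
t=19: queue=[G,A,B,C,H] q_used=1 → run G
t=20: queue=[A,B,C,H,G] q_used=0 → run A
t=21: queue=[A,B,C,H,G] q_used=1 → run A
t=22: queue=[B,C,H,G,A] q_used=0 → run B
t=23: queue=[B,C,H,G,A] q_used=1 → run B
t=24: queue=[C,H,G,A,B] q_used=0 → run C
t=25: queue=[C,H,G,A,B] q_used=1 → run C
t=26: queue=[H,G,A,B] q_used=0 → run H
t=27: queue=[H,G,A,B] q_used=1 → run H
t=28: queue=[G,A,B] q_used=0 → run G
t=29: queue=[G,A,B] q_used=1 → run G
t=30: queue=[A,B] q_used=0 → run A
t=31: queue=[B] q_used=0 → run B
t=32: queue=[B] q_used=1 → run B
t=33: queue=[B] q_used=0 → run B
t=34: (idle)
t=35: (idle)
t=36: (idle)
t=37: (idle)

completion order = D, F, E, C, H, G, A, B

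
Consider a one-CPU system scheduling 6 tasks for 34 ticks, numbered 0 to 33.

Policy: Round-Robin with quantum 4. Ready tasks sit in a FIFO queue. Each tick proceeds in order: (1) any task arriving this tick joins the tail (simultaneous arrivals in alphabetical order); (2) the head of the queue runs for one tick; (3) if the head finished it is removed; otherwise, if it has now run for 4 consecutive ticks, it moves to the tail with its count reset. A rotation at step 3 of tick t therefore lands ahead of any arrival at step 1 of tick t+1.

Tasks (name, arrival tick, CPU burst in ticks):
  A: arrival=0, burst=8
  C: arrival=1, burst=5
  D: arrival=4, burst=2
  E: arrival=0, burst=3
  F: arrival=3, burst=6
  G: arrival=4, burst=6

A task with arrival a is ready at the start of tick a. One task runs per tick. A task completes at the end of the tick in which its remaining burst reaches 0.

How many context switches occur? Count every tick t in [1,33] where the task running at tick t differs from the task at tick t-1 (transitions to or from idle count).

t=0: queue=[A,E] q_used=0 → run A
t=1: queue=[A,E,C] q_used=1 → run A
t=2: queue=[A,E,C] q_used=2 → run A
t=3: queue=[A,E,C,F] q_used=3 → run A
t=4: queue=[E,C,F,A,D,G] q_used=0 → run E
t=5: queue=[E,C,F,A,D,G] q_used=1 → run E
t=6: queue=[E,C,F,A,D,G] q_used=2 → run E
t=7: queue=[C,F,A,D,G] q_used=0 → run C
t=8: queue=[C,F,A,D,G] q_used=1 → run C
t=9: queue=[C,F,A,D,G] q_used=2 → run C
t=10: queue=[C,F,A,D,G] q_used=3 → run C
t=11: queue=[F,A,D,G,C] q_used=0 → run F
t=12: queue=[F,A,D,G,C] q_used=1 → run F
t=13: queue=[F,A,D,G,C] q_used=2 → run F
t=14: queue=[F,A,D,G,C] q_used=3 → run F
t=15: queue=[A,D,G,C,F] q_used=0 → run A
t=16: queue=[A,D,G,C,F] q_used=1 → run A
t=17: queue=[A,D,G,C,F] q_used=2 → run A
t=18: queue=[A,D,G,C,F] q_used=3 → run A
t=19: queue=[D,G,C,F] q_used=0 → run D
t=20: queue=[D,G,C,F] q_used=1 → run D
t=21: queue=[G,C,F] q_used=0 → run G
t=22: queue=[G,C,F] q_used=1 → run G
t=23: queue=[G,C,F] q_used=2 → run G
t=24: queue=[G,C,F] q_used=3 → run G
t=25: queue=[C,F,G] q_used=0 → run C
t=26: queue=[F,G] q_used=0 → run F
t=27: queue=[F,G] q_used=1 → run F
t=28: queue=[G] q_used=0 → run G
t=29: queue=[G] q_used=1 → run G
t=30: (idle)
t=31: (idle)
t=32: (idle)
t=33: (idle)

context switches = 10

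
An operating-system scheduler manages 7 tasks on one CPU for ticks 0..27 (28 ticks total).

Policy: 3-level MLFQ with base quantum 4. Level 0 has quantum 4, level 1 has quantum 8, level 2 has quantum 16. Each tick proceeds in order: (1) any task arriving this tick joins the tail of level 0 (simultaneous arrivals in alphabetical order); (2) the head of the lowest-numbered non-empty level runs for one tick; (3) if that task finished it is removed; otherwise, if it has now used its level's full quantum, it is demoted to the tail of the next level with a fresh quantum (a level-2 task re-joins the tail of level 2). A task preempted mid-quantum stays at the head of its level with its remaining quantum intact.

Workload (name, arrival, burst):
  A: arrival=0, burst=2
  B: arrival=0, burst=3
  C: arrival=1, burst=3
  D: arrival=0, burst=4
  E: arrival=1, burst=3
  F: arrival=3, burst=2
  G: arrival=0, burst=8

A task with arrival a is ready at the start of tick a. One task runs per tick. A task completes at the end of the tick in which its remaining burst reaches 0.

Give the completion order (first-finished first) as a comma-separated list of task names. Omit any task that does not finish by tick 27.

completion order = A, B, D, C, E, F, G

t=0: L0/L1/L2 = ABDG/-/- → run A
t=1: L0/L1/L2 = ABDGCE/-/- → run A
t=2: L0/L1/L2 = BDGCE/-/- → run B
t=3: L0/L1/L2 = BDGCEF/-/- → run B
t=4: L0/L1/L2 = BDGCEF/-/- → run B
t=5: L0/L1/L2 = DGCEF/-/- → run D
t=6: L0/L1/L2 = DGCEF/-/- → run D
t=7: L0/L1/L2 = DGCEF/-/- → run D
t=8: L0/L1/L2 = DGCEF/-/- → run D
t=9: L0/L1/L2 = GCEF/-/- → run G
t=10: L0/L1/L2 = GCEF/-/- → run G
t=11: L0/L1/L2 = GCEF/-/- → run G
t=12: L0/L1/L2 = GCEF/-/- → run G
t=13: L0/L1/L2 = CEF/G/- → run C
t=14: L0/L1/L2 = CEF/G/- → run C
t=15: L0/L1/L2 = CEF/G/- → run C
t=16: L0/L1/L2 = EF/G/- → run E
t=17: L0/L1/L2 = EF/G/- → run E
t=18: L0/L1/L2 = EF/G/- → run E
t=19: L0/L1/L2 = F/G/- → run F
t=20: L0/L1/L2 = F/G/- → run F
t=21: L0/L1/L2 = -/G/- → run G
t=22: L0/L1/L2 = -/G/- → run G
t=23: L0/L1/L2 = -/G/- → run G
t=24: L0/L1/L2 = -/G/- → run G
t=25: (idle)
t=26: (idle)
t=27: (idle)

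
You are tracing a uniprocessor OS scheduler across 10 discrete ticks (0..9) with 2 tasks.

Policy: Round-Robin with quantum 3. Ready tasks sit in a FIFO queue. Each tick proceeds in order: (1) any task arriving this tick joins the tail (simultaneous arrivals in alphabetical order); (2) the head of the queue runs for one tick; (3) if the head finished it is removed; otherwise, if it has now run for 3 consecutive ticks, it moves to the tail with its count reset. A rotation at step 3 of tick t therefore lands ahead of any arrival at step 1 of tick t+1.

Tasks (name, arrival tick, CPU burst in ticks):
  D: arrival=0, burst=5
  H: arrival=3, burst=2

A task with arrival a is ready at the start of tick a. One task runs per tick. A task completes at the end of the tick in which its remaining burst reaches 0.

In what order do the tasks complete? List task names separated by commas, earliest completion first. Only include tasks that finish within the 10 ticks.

completion order = D, H

t=0: queue=[D] q_used=0 → run D
t=1: queue=[D] q_used=1 → run D
t=2: queue=[D] q_used=2 → run D
t=3: queue=[D,H] q_used=0 → run D
t=4: queue=[D,H] q_used=1 → run D
t=5: queue=[H] q_used=0 → run H
t=6: queue=[H] q_used=1 → run H
t=7: (idle)
t=8: (idle)
t=9: (idle)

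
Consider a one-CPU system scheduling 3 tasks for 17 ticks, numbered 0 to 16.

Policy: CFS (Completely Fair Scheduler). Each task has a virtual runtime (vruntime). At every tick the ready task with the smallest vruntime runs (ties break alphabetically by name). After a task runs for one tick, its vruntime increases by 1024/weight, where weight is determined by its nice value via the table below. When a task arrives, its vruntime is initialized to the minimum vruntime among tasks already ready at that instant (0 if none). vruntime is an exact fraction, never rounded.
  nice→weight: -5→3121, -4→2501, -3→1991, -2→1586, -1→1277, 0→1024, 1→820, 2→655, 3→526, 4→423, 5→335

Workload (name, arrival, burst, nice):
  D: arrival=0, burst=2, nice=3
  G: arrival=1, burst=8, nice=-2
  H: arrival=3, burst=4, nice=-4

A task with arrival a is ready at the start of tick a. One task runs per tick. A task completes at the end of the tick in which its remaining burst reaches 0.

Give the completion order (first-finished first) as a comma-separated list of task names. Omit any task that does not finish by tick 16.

completion order = D, H, G

t=0: vr[D=0] → run D
t=1: vr[D=512/263 G=512/263] → run D
t=2: vr[G=512/263] → run G
t=3: vr[G=540672/208559 H=540672/208559] → run G
t=4: vr[G=675328/208559 H=540672/208559] → run H
t=5: vr[G=675328/208559 H=25668608/8550919] → run H
t=6: vr[G=675328/208559 H=29169664/8550919] → run G
t=7: vr[G=809984/208559 H=29169664/8550919] → run H
t=8: vr[G=809984/208559 H=32670720/8550919] → run H
t=9: vr[G=809984/208559] → run G
t=10: vr[G=944640/208559] → run G
t=11: vr[G=1079296/208559] → run G
t=12: vr[G=1213952/208559] → run G
t=13: vr[G=1348608/208559] → run G
t=14: (idle)
t=15: (idle)
t=16: (idle)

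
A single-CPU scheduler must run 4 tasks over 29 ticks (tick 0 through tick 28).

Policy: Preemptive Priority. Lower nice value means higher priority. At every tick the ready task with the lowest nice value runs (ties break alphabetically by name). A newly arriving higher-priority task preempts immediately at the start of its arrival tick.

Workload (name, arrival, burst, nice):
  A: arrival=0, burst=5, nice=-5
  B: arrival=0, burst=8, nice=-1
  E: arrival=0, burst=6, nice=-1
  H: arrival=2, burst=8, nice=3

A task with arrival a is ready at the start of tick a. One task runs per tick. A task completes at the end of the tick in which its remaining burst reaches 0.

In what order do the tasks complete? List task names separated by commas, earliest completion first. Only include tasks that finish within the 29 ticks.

completion order = A, B, E, H

t=0: ready={A,B,E} → run A
t=1: ready={A,B,E} → run A
t=2: ready={A,B,E,H} → run A
t=3: ready={A,B,E,H} → run A
t=4: ready={A,B,E,H} → run A
t=5: ready={B,E,H} → run B
t=6: ready={B,E,H} → run B
t=7: ready={B,E,H} → run B
t=8: ready={B,E,H} → run B
t=9: ready={B,E,H} → run B
t=10: ready={B,E,H} → run B
t=11: ready={B,E,H} → run B
t=12: ready={B,E,H} → run B
t=13: ready={E,H} → run E
t=14: ready={E,H} → run E
t=15: ready={E,H} → run E
t=16: ready={E,H} → run E
t=17: ready={E,H} → run E
t=18: ready={E,H} → run E
t=19: ready={H} → run H
t=20: ready={H} → run H
t=21: ready={H} → run H
t=22: ready={H} → run H
t=23: ready={H} → run H
t=24: ready={H} → run H
t=25: ready={H} → run H
t=26: ready={H} → run H
t=27: (idle)
t=28: (idle)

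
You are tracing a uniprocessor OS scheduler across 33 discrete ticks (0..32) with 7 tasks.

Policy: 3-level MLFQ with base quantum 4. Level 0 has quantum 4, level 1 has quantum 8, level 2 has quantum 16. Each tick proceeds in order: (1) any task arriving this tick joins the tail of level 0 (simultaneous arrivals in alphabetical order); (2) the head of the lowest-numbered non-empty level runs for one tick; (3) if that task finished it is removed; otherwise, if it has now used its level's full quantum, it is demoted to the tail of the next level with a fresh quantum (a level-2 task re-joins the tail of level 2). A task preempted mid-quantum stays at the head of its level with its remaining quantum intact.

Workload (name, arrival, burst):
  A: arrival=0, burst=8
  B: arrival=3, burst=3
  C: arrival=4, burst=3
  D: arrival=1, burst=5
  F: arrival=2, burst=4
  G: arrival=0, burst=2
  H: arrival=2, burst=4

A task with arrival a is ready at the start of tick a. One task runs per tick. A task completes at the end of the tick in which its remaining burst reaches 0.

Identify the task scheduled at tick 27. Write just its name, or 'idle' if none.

running at tick 27 = A

t=0: L0/L1/L2 = AG/-/- → run A
t=1: L0/L1/L2 = AGD/-/- → run A
t=2: L0/L1/L2 = AGDFH/-/- → run A
t=3: L0/L1/L2 = AGDFHB/-/- → run A
t=4: L0/L1/L2 = GDFHBC/A/- → run G
t=5: L0/L1/L2 = GDFHBC/A/- → run G
t=6: L0/L1/L2 = DFHBC/A/- → run D
t=7: L0/L1/L2 = DFHBC/A/- → run D
t=8: L0/L1/L2 = DFHBC/A/- → run D
t=9: L0/L1/L2 = DFHBC/A/- → run D
t=10: L0/L1/L2 = FHBC/AD/- → run F
t=11: L0/L1/L2 = FHBC/AD/- → run F
t=12: L0/L1/L2 = FHBC/AD/- → run F
t=13: L0/L1/L2 = FHBC/AD/- → run F
t=14: L0/L1/L2 = HBC/AD/- → run H
t=15: L0/L1/L2 = HBC/AD/- → run H
t=16: L0/L1/L2 = HBC/AD/- → run H
t=17: L0/L1/L2 = HBC/AD/- → run H
t=18: L0/L1/L2 = BC/AD/- → run B
t=19: L0/L1/L2 = BC/AD/- → run B
t=20: L0/L1/L2 = BC/AD/- → run B
t=21: L0/L1/L2 = C/AD/- → run C
t=22: L0/L1/L2 = C/AD/- → run C
t=23: L0/L1/L2 = C/AD/- → run C
t=24: L0/L1/L2 = -/AD/- → run A
t=25: L0/L1/L2 = -/AD/- → run A
t=26: L0/L1/L2 = -/AD/- → run A
t=27: L0/L1/L2 = -/AD/- → run A
t=28: L0/L1/L2 = -/D/- → run D
t=29: (idle)
t=30: (idle)
t=31: (idle)
t=32: (idle)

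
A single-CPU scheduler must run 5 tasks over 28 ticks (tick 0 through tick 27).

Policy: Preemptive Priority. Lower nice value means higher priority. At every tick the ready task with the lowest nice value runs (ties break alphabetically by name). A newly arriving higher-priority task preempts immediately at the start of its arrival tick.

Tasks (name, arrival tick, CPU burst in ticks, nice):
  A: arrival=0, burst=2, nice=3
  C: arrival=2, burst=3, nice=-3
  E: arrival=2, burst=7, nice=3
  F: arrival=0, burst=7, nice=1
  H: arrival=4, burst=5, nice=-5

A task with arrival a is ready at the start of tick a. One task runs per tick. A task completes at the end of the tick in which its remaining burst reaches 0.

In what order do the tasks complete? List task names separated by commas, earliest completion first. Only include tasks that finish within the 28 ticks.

t=0: ready={A,F} → run F
t=1: ready={A,F} → run F
t=2: ready={A,C,E,F} → run C
t=3: ready={A,C,E,F} → run C
t=4: ready={A,C,E,F,H} → run H
t=5: ready={A,C,E,F,H} → run H
t=6: ready={A,C,E,F,H} → run H
t=7: ready={A,C,E,F,H} → run H
t=8: ready={A,C,E,F,H} → run H
t=9: ready={A,C,E,F} → run C
t=10: ready={A,E,F} → run F
t=11: ready={A,E,F} → run F
t=12: ready={A,E,F} → run F
t=13: ready={A,E,F} → run F
t=14: ready={A,E,F} → run F
t=15: ready={A,E} → run A
t=16: ready={A,E} → run A
t=17: ready={E} → run E
t=18: ready={E} → run E
t=19: ready={E} → run E
t=20: ready={E} → run E
t=21: ready={E} → run E
t=22: ready={E} → run E
t=23: ready={E} → run E
t=24: (idle)
t=25: (idle)
t=26: (idle)
t=27: (idle)

completion order = H, C, F, A, E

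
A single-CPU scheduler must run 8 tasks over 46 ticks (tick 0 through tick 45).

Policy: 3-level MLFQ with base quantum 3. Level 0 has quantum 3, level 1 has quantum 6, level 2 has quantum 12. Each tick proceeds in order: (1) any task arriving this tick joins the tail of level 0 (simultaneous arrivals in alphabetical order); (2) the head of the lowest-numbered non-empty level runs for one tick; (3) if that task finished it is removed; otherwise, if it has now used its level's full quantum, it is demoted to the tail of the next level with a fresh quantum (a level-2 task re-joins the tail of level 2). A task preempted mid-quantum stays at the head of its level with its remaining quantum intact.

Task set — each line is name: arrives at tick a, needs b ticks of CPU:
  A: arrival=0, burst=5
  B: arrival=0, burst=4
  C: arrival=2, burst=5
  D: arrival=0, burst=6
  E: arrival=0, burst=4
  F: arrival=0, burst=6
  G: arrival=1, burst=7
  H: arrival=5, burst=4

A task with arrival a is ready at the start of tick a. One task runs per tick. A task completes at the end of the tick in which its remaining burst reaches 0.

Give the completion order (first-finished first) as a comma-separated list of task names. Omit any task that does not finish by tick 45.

completion order = A, B, D, E, F, G, C, H

t=0: L0/L1/L2 = ABDEF/-/- → run A
t=1: L0/L1/L2 = ABDEFG/-/- → run A
t=2: L0/L1/L2 = ABDEFGC/-/- → run A
t=3: L0/L1/L2 = BDEFGC/A/- → run B
t=4: L0/L1/L2 = BDEFGC/A/- → run B
t=5: L0/L1/L2 = BDEFGCH/A/- → run B
t=6: L0/L1/L2 = DEFGCH/AB/- → run D
t=7: L0/L1/L2 = DEFGCH/AB/- → run D
t=8: L0/L1/L2 = DEFGCH/AB/- → run D
t=9: L0/L1/L2 = EFGCH/ABD/- → run E
t=10: L0/L1/L2 = EFGCH/ABD/- → run E
t=11: L0/L1/L2 = EFGCH/ABD/- → run E
t=12: L0/L1/L2 = FGCH/ABDE/- → run F
t=13: L0/L1/L2 = FGCH/ABDE/- → run F
t=14: L0/L1/L2 = FGCH/ABDE/- → run F
t=15: L0/L1/L2 = GCH/ABDEF/- → run G
t=16: L0/L1/L2 = GCH/ABDEF/- → run G
t=17: L0/L1/L2 = GCH/ABDEF/- → run G
t=18: L0/L1/L2 = CH/ABDEFG/- → run C
t=19: L0/L1/L2 = CH/ABDEFG/- → run C
t=20: L0/L1/L2 = CH/ABDEFG/- → run C
t=21: L0/L1/L2 = H/ABDEFGC/- → run H
t=22: L0/L1/L2 = H/ABDEFGC/- → run H
t=23: L0/L1/L2 = H/ABDEFGC/- → run H
t=24: L0/L1/L2 = -/ABDEFGCH/- → run A
t=25: L0/L1/L2 = -/ABDEFGCH/- → run A
t=26: L0/L1/L2 = -/BDEFGCH/- → run B
t=27: L0/L1/L2 = -/DEFGCH/- → run D
t=28: L0/L1/L2 = -/DEFGCH/- → run D
t=29: L0/L1/L2 = -/DEFGCH/- → run D
t=30: L0/L1/L2 = -/EFGCH/- → run E
t=31: L0/L1/L2 = -/FGCH/- → run F
t=32: L0/L1/L2 = -/FGCH/- → run F
t=33: L0/L1/L2 = -/FGCH/- → run F
t=34: L0/L1/L2 = -/GCH/- → run G
t=35: L0/L1/L2 = -/GCH/- → run G
t=36: L0/L1/L2 = -/GCH/- → run G
t=37: L0/L1/L2 = -/GCH/- → run G
t=38: L0/L1/L2 = -/CH/- → run C
t=39: L0/L1/L2 = -/CH/- → run C
t=40: L0/L1/L2 = -/H/- → run H
t=41: (idle)
t=42: (idle)
t=43: (idle)
t=44: (idle)
t=45: (idle)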